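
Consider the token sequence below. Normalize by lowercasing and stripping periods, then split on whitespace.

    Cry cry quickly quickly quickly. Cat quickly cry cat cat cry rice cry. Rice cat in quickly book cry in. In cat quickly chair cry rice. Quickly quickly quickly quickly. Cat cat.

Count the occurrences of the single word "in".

3

Scanning the 32 tokens for "in":
  position 16: in
  position 20: in
  position 21: in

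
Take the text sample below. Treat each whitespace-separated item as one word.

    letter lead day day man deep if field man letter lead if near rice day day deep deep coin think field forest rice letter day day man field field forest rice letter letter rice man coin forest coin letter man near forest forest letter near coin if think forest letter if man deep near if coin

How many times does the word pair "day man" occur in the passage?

Scanning the 55 overlapping bigram windows for "day man":
  position 4–5: day man
  position 26–27: day man

2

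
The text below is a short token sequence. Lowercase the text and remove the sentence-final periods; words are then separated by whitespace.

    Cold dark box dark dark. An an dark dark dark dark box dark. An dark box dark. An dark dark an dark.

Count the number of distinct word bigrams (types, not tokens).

22 tokens → 21 bigram windows in total.
Repeated bigrams (each contributes count−1 duplicates):
  dark dark: 5
  an dark: 4
  dark an: 4
  box dark: 3
  dark box: 3
14 duplicate windows → 21 − 14 = 7 distinct.

7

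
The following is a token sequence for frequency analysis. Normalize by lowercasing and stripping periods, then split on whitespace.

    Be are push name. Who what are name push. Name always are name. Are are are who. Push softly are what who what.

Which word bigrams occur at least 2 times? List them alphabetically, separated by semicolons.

Bigram counts meeting the condition (at least 2 times):
  are are: 2
  are name: 2
  push name: 2
  who what: 2

are are; are name; push name; who what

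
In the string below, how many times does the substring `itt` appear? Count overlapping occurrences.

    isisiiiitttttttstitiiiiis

Sliding a length-3 window over the 25 characters (23 positions):
  position 8–10: itt

1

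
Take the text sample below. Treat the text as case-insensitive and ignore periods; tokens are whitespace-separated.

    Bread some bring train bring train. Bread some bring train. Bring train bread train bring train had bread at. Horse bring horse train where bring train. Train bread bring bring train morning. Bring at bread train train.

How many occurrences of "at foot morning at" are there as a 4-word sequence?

0

Scanning the 34 overlapping 4-gram windows for "at foot morning at":
  (none found)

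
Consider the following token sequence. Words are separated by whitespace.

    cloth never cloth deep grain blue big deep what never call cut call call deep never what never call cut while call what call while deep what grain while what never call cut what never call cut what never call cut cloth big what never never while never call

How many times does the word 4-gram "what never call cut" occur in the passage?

Scanning the 46 overlapping 4-gram windows for "what never call cut":
  position 9–12: what never call cut
  position 17–20: what never call cut
  position 30–33: what never call cut
  position 34–37: what never call cut
  position 38–41: what never call cut

5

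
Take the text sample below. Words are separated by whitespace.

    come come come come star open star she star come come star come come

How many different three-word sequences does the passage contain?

14 tokens → 12 trigram windows in total.
Repeated trigrams (each contributes count−1 duplicates):
  come come come: 2
  come come star: 2
  star come come: 2
3 duplicate windows → 12 − 3 = 9 distinct.

9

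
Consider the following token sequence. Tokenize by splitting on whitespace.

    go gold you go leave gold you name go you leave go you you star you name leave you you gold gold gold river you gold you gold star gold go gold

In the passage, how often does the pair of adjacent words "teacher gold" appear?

Scanning the 31 overlapping bigram windows for "teacher gold":
  (none found)

0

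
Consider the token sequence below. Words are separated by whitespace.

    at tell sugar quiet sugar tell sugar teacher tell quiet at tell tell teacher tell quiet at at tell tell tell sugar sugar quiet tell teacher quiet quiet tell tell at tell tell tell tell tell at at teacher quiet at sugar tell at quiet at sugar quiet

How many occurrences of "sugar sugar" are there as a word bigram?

1

Scanning the 47 overlapping bigram windows for "sugar sugar":
  position 22–23: sugar sugar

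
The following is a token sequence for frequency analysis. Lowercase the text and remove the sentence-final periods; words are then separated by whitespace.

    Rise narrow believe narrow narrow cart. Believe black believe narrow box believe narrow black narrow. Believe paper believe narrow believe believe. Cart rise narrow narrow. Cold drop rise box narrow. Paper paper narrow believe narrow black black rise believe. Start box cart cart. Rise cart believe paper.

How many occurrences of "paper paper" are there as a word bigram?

1

Scanning the 46 overlapping bigram windows for "paper paper":
  position 31–32: paper paper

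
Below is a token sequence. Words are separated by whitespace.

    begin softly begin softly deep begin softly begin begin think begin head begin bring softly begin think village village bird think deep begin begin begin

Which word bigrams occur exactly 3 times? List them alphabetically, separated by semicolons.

begin begin; begin softly; softly begin

Bigram counts meeting the condition (exactly 3 times):
  begin begin: 3
  begin softly: 3
  softly begin: 3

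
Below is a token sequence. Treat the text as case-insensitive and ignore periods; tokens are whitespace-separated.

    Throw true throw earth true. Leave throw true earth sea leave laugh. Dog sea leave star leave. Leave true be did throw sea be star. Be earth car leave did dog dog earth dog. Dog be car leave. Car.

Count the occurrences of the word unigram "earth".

4

Scanning the 39 tokens for "earth":
  position 4: earth
  position 9: earth
  position 27: earth
  position 33: earth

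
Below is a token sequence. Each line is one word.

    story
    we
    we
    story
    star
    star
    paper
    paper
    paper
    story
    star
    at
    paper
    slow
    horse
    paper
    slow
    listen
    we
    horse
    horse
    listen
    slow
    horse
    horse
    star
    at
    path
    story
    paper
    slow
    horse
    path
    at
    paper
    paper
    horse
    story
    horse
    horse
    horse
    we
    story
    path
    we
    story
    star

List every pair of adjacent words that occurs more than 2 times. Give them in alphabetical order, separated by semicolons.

Bigram counts meeting the condition (more than 2 times):
  horse horse: 4
  paper paper: 3
  paper slow: 3
  slow horse: 3
  story star: 3
  we story: 3

horse horse; paper paper; paper slow; slow horse; story star; we story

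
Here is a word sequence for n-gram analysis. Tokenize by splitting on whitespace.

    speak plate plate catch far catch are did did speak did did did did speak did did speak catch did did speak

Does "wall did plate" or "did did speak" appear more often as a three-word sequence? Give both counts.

"did did speak" (4 vs 0)

"wall did plate": 0 occurrences
"did did speak": 4 occurrences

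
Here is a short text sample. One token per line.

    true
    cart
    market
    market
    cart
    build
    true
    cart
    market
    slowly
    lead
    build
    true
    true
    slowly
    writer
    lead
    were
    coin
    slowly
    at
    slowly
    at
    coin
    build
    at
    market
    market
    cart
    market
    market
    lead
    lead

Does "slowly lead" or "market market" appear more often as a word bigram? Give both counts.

"market market" (3 vs 1)

"slowly lead": 1 occurrence
"market market": 3 occurrences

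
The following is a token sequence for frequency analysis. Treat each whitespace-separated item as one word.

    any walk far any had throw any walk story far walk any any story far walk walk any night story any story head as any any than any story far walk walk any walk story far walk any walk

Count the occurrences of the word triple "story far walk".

4

Scanning the 37 overlapping trigram windows for "story far walk":
  position 9–11: story far walk
  position 14–16: story far walk
  position 29–31: story far walk
  position 35–37: story far walk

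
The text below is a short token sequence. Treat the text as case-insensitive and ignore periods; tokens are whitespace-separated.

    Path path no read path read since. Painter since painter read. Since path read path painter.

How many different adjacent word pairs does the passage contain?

11

16 tokens → 15 bigram windows in total.
Repeated bigrams (each contributes count−1 duplicates):
  path read: 2
  read path: 2
  read since: 2
  since painter: 2
4 duplicate windows → 15 − 4 = 11 distinct.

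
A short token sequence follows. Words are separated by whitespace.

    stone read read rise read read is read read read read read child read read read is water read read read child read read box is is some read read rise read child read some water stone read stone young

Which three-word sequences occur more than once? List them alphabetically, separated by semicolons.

Trigram counts meeting the condition (more than once):
  child read read: 2
  read child read: 3
  read read child: 2
  read read is: 2
  read read read: 5
  read read rise: 2
  read rise read: 2

child read read; read child read; read read child; read read is; read read read; read read rise; read rise read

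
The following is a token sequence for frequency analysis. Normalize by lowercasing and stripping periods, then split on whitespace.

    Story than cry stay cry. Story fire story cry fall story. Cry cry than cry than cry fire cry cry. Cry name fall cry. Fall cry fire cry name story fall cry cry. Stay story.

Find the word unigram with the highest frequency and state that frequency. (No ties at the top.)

"cry", 15 times

Unigram frequencies (highest first):
  cry: 15
  story: 6
  fall: 4
  than: 3
  fire: 3
  stay: 2
  … (1 more, each ≤ 2)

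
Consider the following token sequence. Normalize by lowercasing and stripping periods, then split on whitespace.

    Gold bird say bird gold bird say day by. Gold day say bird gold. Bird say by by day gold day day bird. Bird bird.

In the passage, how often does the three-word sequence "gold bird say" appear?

3

Scanning the 23 overlapping trigram windows for "gold bird say":
  position 1–3: gold bird say
  position 5–7: gold bird say
  position 14–16: gold bird say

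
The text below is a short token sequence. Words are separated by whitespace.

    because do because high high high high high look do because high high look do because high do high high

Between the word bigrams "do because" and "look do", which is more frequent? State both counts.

"do because" (3 vs 2)

"do because": 3 occurrences
"look do": 2 occurrences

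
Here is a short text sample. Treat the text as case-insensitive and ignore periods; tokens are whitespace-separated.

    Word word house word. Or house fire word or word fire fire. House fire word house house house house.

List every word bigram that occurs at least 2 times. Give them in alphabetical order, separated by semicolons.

fire word; house fire; house house; word house; word or

Bigram counts meeting the condition (at least 2 times):
  fire word: 2
  house fire: 2
  house house: 3
  word house: 2
  word or: 2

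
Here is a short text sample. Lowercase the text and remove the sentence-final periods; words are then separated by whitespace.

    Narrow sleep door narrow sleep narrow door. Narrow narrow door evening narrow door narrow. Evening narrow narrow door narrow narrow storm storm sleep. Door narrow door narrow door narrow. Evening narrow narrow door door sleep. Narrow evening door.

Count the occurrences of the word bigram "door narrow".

Scanning the 37 overlapping bigram windows for "door narrow":
  position 3–4: door narrow
  position 7–8: door narrow
  position 13–14: door narrow
  position 18–19: door narrow
  position 24–25: door narrow
  position 26–27: door narrow
  position 28–29: door narrow

7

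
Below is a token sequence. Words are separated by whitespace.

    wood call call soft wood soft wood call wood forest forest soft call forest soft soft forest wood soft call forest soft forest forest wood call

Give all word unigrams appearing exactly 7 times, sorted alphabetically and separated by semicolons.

forest; soft

Unigram counts meeting the condition (exactly 7 times):
  forest: 7
  soft: 7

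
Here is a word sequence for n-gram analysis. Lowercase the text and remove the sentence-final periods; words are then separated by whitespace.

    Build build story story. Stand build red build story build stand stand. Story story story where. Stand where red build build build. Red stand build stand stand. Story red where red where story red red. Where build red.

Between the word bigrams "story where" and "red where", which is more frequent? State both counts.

"red where" (3 vs 1)

"story where": 1 occurrence
"red where": 3 occurrences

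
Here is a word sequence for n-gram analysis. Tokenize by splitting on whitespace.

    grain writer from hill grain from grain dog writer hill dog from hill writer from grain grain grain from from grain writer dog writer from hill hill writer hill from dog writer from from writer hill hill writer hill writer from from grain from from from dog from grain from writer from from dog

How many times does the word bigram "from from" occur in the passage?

Scanning the 53 overlapping bigram windows for "from from":
  position 19–20: from from
  position 33–34: from from
  position 41–42: from from
  position 44–45: from from
  position 45–46: from from
  position 52–53: from from

6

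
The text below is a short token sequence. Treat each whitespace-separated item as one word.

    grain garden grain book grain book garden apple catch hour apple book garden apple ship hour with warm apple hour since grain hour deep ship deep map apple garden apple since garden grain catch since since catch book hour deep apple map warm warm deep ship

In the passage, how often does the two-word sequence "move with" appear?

0

Scanning the 45 overlapping bigram windows for "move with":
  (none found)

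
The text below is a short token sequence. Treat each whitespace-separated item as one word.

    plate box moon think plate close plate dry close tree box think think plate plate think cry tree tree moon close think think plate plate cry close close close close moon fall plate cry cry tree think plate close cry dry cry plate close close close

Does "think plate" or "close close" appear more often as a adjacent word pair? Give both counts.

"think plate": 4 occurrences
"close close": 5 occurrences

"close close" (5 vs 4)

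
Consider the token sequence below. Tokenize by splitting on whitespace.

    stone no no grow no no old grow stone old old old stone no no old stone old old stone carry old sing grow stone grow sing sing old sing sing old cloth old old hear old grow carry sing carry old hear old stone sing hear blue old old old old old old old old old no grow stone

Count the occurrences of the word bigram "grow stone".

Scanning the 59 overlapping bigram windows for "grow stone":
  position 8–9: grow stone
  position 24–25: grow stone
  position 59–60: grow stone

3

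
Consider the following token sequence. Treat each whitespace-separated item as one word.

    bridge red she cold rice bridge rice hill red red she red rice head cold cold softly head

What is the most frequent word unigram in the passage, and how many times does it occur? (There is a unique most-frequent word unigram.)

Unigram frequencies (highest first):
  red: 4
  cold: 3
  rice: 3
  bridge: 2
  she: 2
  head: 2
  … (2 more, each ≤ 1)

"red", 4 times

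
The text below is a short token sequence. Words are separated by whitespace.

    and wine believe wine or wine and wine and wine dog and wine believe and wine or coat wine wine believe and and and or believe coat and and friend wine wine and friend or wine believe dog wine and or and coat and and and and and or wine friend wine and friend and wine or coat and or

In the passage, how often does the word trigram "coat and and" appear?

2

Scanning the 58 overlapping trigram windows for "coat and and":
  position 27–29: coat and and
  position 43–45: coat and and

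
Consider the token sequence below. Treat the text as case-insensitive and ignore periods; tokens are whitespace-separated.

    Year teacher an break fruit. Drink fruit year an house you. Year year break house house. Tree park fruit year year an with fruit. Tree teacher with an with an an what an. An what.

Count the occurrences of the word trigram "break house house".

1

Scanning the 33 overlapping trigram windows for "break house house":
  position 14–16: break house house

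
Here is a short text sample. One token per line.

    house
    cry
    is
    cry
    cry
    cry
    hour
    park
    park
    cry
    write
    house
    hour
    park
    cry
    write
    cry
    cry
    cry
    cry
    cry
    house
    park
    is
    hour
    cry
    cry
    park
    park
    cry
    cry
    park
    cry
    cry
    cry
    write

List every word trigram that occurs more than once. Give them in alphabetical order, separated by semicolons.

cry cry cry; cry cry park; park cry cry; park cry write; park park cry

Trigram counts meeting the condition (more than once):
  cry cry cry: 5
  cry cry park: 2
  park cry cry: 2
  park cry write: 2
  park park cry: 2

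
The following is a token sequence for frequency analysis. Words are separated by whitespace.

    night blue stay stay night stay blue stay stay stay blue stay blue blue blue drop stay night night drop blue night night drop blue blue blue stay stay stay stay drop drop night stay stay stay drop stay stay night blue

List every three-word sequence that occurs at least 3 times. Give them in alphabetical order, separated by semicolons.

Trigram counts meeting the condition (at least 3 times):
  blue stay stay: 3
  stay stay stay: 4

blue stay stay; stay stay stay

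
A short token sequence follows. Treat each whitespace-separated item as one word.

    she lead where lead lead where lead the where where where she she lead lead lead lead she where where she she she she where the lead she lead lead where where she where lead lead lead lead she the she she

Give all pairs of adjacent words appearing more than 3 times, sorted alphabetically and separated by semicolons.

lead lead; she she; where where

Bigram counts meeting the condition (more than 3 times):
  lead lead: 8
  she she: 5
  where where: 4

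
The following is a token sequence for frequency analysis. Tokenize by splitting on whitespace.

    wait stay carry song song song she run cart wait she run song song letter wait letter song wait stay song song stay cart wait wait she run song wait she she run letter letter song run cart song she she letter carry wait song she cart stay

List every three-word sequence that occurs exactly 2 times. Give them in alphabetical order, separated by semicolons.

she run song; wait she run

Trigram counts meeting the condition (exactly 2 times):
  she run song: 2
  wait she run: 2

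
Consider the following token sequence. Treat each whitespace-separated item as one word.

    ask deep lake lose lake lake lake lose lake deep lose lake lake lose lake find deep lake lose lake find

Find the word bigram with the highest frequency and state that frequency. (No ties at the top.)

"lose lake", 5 times

Bigram frequencies (highest first):
  lose lake: 5
  lake lose: 4
  lake lake: 3
  deep lake: 2
  lake find: 2
  ask deep: 1
  … (3 more, each ≤ 1)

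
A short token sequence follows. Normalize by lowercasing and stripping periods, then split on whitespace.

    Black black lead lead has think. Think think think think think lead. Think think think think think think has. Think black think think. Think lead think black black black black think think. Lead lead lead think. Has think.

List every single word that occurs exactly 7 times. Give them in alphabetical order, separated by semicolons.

black; lead

Unigram counts meeting the condition (exactly 7 times):
  black: 7
  lead: 7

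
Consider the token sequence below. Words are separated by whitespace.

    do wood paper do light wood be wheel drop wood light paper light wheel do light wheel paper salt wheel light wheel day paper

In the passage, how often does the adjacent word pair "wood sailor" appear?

Scanning the 23 overlapping bigram windows for "wood sailor":
  (none found)

0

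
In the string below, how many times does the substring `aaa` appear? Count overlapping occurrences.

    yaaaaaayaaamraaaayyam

7

Sliding a length-3 window over the 21 characters (19 positions):
  position 2–4: aaa
  position 3–5: aaa
  position 4–6: aaa
  position 5–7: aaa
  position 9–11: aaa
  position 14–16: aaa
  position 15–17: aaa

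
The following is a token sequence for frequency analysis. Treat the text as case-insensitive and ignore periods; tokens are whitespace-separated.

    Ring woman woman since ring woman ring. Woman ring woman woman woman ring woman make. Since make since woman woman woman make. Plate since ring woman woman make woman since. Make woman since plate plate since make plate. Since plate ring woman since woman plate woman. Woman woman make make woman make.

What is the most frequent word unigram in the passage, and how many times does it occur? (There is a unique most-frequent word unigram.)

Unigram frequencies (highest first):
  woman: 21
  since: 9
  make: 9
  ring: 7
  plate: 6

"woman", 21 times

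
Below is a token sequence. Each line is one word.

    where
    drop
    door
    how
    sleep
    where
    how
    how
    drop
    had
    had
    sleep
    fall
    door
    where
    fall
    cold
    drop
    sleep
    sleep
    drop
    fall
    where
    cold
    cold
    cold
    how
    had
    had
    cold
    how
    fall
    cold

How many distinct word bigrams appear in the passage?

28

33 tokens → 32 bigram windows in total.
Repeated bigrams (each contributes count−1 duplicates):
  cold cold: 2
  cold how: 2
  fall cold: 2
  had had: 2
4 duplicate windows → 32 − 4 = 28 distinct.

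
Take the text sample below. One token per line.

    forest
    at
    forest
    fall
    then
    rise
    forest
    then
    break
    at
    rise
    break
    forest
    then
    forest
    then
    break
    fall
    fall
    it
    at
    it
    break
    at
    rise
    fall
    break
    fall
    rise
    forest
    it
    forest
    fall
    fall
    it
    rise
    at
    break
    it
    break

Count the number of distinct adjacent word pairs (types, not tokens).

40 tokens → 39 bigram windows in total.
Repeated bigrams (each contributes count−1 duplicates):
  forest then: 3
  at rise: 2
  break at: 2
  break fall: 2
  fall fall: 2
  fall it: 2
  forest fall: 2
  it break: 2
  … (2 more repeated)
11 duplicate windows → 39 − 11 = 28 distinct.

28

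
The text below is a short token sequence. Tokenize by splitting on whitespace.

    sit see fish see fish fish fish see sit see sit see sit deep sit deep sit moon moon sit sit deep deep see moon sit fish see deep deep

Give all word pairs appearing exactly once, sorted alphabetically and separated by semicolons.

Bigram counts meeting the condition (exactly once):
  deep see: 1
  moon moon: 1
  see deep: 1
  see moon: 1
  sit fish: 1
  sit moon: 1
  sit sit: 1

deep see; moon moon; see deep; see moon; sit fish; sit moon; sit sit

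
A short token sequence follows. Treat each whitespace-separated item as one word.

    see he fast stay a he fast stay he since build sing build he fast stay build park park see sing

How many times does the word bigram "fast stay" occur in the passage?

Scanning the 20 overlapping bigram windows for "fast stay":
  position 3–4: fast stay
  position 7–8: fast stay
  position 15–16: fast stay

3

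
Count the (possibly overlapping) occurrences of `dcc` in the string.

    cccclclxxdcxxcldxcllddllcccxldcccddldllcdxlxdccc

2

Sliding a length-3 window over the 48 characters (46 positions):
  position 30–32: dcc
  position 45–47: dcc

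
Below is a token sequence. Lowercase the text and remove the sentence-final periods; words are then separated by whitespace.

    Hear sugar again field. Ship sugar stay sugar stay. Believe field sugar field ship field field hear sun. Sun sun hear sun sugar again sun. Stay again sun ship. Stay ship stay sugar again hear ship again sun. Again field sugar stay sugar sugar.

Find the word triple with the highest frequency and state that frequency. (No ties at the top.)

Trigram frequencies (highest first):
  sugar stay sugar: 2
  hear sugar again: 1
  sugar again field: 1
  again field ship: 1
  field ship sugar: 1
  ship sugar stay: 1
  … (35 more, each ≤ 1)

"sugar stay sugar", 2 times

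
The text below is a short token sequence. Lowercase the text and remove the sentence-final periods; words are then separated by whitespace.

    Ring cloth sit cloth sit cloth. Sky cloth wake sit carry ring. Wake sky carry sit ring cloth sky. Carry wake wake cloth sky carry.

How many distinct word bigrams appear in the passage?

25 tokens → 24 bigram windows in total.
Repeated bigrams (each contributes count−1 duplicates):
  cloth sky: 3
  sky carry: 3
  cloth sit: 2
  ring cloth: 2
  sit cloth: 2
7 duplicate windows → 24 − 7 = 17 distinct.

17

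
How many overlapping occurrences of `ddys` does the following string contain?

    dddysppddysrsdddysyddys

4

Sliding a length-4 window over the 23 characters (20 positions):
  position 2–5: ddys
  position 8–11: ddys
  position 15–18: ddys
  position 20–23: ddys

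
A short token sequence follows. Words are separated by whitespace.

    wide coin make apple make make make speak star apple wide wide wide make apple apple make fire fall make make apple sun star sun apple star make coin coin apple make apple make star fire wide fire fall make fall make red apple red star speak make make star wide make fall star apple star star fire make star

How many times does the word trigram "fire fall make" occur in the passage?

2

Scanning the 58 overlapping trigram windows for "fire fall make":
  position 18–20: fire fall make
  position 38–40: fire fall make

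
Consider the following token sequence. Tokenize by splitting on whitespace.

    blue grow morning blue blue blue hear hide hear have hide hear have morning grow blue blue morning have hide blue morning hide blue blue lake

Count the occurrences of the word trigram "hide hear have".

2

Scanning the 24 overlapping trigram windows for "hide hear have":
  position 8–10: hide hear have
  position 11–13: hide hear have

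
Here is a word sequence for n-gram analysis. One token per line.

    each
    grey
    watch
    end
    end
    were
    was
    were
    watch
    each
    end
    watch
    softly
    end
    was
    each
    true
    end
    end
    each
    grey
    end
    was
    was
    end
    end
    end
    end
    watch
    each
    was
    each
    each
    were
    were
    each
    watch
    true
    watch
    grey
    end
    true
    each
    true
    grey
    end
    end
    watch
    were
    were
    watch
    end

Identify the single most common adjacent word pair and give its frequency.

"end end", 6 times

Bigram frequencies (highest first):
  end end: 6
  end watch: 3
  grey end: 3
  each grey: 2
  watch end: 2
  were watch: 2
  … (28 more, each ≤ 2)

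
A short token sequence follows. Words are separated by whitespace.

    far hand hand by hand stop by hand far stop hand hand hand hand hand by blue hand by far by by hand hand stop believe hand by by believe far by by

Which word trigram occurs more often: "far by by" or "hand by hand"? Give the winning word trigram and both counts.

"far by by" (2 vs 1)

"far by by": 2 occurrences
"hand by hand": 1 occurrence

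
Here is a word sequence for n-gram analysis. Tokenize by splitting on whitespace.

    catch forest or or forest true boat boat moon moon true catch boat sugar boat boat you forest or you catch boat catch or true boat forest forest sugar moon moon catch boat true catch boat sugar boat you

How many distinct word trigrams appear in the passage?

34

39 tokens → 37 trigram windows in total.
Repeated trigrams (each contributes count−1 duplicates):
  boat sugar boat: 2
  catch boat sugar: 2
  true catch boat: 2
3 duplicate windows → 37 − 3 = 34 distinct.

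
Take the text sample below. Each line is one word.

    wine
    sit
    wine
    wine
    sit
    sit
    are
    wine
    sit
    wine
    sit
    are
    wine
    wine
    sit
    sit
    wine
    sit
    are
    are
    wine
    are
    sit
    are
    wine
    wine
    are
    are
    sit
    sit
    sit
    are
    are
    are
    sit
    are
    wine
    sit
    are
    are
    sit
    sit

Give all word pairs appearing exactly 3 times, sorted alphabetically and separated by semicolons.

sit wine; wine wine

Bigram counts meeting the condition (exactly 3 times):
  sit wine: 3
  wine wine: 3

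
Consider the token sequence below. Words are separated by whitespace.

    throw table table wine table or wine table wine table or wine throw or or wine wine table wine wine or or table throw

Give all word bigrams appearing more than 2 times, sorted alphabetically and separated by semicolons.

or wine; table wine; wine table

Bigram counts meeting the condition (more than 2 times):
  or wine: 3
  table wine: 3
  wine table: 4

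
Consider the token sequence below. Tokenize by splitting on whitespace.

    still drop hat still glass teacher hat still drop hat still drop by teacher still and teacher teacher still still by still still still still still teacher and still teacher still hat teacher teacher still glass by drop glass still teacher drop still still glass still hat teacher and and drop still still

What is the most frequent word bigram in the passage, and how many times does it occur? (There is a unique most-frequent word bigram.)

Bigram frequencies (highest first):
  still still: 7
  teacher still: 4
  still drop: 3
  hat still: 3
  still glass: 3
  still teacher: 3
  … (22 more, each ≤ 2)

"still still", 7 times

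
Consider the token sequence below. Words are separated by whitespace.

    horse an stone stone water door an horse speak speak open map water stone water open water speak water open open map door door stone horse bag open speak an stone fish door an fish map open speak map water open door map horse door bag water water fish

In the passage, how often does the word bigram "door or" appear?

Scanning the 48 overlapping bigram windows for "door or":
  (none found)

0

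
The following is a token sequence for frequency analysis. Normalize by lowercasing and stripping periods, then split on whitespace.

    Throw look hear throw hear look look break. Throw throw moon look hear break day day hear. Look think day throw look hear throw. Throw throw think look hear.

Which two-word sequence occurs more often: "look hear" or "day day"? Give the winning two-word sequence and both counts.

"look hear": 4 occurrences
"day day": 1 occurrence

"look hear" (4 vs 1)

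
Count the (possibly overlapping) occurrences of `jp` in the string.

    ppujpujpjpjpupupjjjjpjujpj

6

Sliding a length-2 window over the 26 characters (25 positions):
  position 4–5: jp
  position 7–8: jp
  position 9–10: jp
  position 11–12: jp
  position 20–21: jp
  position 24–25: jp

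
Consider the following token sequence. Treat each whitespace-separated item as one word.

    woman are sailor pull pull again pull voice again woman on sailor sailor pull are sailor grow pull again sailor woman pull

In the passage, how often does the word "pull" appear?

6

Scanning the 22 tokens for "pull":
  position 4: pull
  position 5: pull
  position 7: pull
  position 14: pull
  position 18: pull
  position 22: pull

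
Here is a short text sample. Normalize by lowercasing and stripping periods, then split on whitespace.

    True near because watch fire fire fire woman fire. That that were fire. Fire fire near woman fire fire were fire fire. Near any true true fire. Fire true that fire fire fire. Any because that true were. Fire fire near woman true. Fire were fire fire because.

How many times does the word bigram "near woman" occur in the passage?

Scanning the 47 overlapping bigram windows for "near woman":
  position 16–17: near woman
  position 41–42: near woman

2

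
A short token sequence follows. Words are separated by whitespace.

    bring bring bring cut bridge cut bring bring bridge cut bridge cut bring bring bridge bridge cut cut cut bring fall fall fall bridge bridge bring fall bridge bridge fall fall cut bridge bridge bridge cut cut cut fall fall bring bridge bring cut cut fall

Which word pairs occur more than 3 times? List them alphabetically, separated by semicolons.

bridge bridge; bridge cut; bring bring; cut cut; fall fall

Bigram counts meeting the condition (more than 3 times):
  bridge bridge: 5
  bridge cut: 5
  bring bring: 4
  cut cut: 5
  fall fall: 4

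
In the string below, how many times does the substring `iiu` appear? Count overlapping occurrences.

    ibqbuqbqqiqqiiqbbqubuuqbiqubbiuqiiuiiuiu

Sliding a length-3 window over the 40 characters (38 positions):
  position 33–35: iiu
  position 36–38: iiu

2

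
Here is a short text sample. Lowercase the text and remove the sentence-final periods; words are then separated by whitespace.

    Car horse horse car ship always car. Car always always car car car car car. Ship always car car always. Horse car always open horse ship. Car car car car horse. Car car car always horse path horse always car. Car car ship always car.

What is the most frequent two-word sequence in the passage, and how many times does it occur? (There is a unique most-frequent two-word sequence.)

"car car", 13 times

Bigram frequencies (highest first):
  car car: 13
  always car: 5
  car always: 4
  horse car: 3
  car ship: 3
  ship always: 3
  … (11 more, each ≤ 2)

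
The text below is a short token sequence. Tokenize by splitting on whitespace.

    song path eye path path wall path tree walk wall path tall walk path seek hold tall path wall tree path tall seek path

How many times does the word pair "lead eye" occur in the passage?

Scanning the 23 overlapping bigram windows for "lead eye":
  (none found)

0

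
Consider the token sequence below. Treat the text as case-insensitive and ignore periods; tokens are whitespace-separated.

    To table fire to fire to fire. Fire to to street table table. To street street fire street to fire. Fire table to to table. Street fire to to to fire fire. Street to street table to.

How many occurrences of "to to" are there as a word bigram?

Scanning the 36 overlapping bigram windows for "to to":
  position 9–10: to to
  position 23–24: to to
  position 28–29: to to
  position 29–30: to to

4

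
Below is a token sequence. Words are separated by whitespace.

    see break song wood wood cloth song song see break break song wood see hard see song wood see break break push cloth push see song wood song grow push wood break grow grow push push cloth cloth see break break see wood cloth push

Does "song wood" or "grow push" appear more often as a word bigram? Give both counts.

"song wood" (4 vs 2)

"song wood": 4 occurrences
"grow push": 2 occurrences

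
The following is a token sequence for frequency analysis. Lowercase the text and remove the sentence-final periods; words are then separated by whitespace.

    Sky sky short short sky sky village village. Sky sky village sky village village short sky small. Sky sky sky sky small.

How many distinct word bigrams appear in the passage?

10

22 tokens → 21 bigram windows in total.
Repeated bigrams (each contributes count−1 duplicates):
  sky sky: 6
  sky village: 3
  short sky: 2
  sky small: 2
  village sky: 2
  village village: 2
11 duplicate windows → 21 − 11 = 10 distinct.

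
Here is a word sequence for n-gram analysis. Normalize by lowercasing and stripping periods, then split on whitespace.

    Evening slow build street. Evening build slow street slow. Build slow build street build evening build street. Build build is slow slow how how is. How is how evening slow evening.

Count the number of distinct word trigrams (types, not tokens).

26

31 tokens → 29 trigram windows in total.
Repeated trigrams (each contributes count−1 duplicates):
  build street build: 2
  how is how: 2
  slow build street: 2
3 duplicate windows → 29 − 3 = 26 distinct.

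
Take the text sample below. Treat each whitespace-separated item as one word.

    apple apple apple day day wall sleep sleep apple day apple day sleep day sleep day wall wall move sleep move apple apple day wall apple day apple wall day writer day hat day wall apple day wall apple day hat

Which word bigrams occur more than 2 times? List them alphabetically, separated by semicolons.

apple apple; apple day; day wall; wall apple

Bigram counts meeting the condition (more than 2 times):
  apple apple: 3
  apple day: 7
  day wall: 5
  wall apple: 3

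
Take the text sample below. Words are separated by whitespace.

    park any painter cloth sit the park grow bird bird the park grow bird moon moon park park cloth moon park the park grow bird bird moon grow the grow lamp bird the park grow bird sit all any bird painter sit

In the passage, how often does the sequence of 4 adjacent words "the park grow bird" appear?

4

Scanning the 39 overlapping 4-gram windows for "the park grow bird":
  position 6–9: the park grow bird
  position 11–14: the park grow bird
  position 22–25: the park grow bird
  position 33–36: the park grow bird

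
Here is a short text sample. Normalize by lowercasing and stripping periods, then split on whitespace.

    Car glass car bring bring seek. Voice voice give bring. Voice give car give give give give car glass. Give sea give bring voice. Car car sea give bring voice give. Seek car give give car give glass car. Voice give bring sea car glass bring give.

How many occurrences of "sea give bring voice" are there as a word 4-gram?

Scanning the 44 overlapping 4-gram windows for "sea give bring voice":
  position 21–24: sea give bring voice
  position 27–30: sea give bring voice

2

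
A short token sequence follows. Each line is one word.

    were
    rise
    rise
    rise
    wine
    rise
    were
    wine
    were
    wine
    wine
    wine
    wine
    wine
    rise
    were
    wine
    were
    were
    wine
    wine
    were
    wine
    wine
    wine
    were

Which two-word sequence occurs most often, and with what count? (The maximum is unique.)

"wine wine", 7 times

Bigram frequencies (highest first):
  wine wine: 7
  were wine: 5
  wine were: 4
  rise rise: 2
  wine rise: 2
  rise were: 2
  … (3 more, each ≤ 1)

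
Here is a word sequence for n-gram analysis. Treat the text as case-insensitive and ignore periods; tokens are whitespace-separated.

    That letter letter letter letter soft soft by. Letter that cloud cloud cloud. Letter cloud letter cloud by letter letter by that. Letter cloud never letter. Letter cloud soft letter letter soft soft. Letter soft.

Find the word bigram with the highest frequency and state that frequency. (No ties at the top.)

"letter letter", 6 times

Bigram frequencies (highest first):
  letter letter: 6
  letter cloud: 4
  letter soft: 3
  that letter: 2
  soft soft: 2
  by letter: 2
  … (12 more, each ≤ 2)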